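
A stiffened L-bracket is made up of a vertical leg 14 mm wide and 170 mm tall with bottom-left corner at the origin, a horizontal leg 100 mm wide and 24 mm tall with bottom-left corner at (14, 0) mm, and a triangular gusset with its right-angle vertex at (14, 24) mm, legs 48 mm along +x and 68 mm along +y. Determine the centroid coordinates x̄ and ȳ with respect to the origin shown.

Part | A | x̄ᵢ | ȳᵢ | A·x̄ᵢ | A·ȳᵢ
vertical leg | 2380.00 | 7.00 | 85.00 | 16660.00 | 202300.00
horizontal leg | 2400.00 | 64.00 | 12.00 | 153600.00 | 28800.00
gusset | 1632.00 | 30.00 | 46.67 | 48960.00 | 76160.00
Σ | 6412.00 |  |  | 219220.00 | 307260.00
x̄ = 219220.00 / 6412.00 = 34.19 mm
ȳ = 307260.00 / 6412.00 = 47.92 mm

x̄ = 34.19 mm, ȳ = 47.92 mm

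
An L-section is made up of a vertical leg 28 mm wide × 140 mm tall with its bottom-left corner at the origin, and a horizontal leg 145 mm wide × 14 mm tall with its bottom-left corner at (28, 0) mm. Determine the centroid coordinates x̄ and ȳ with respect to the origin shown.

x̄ = 43.51 mm, ȳ = 48.51 mm

vertical leg: A = 28 × 140 = 3920.00, centroid at (14.00, 70.00).
horizontal leg: A = 145 × 14 = 2030.00, centroid at (100.50, 7.00).
ΣA = 5950.00 mm², ΣAx̄ = 258895.00 mm³, ΣAȳ = 288610.00 mm³.
x̄ = 258895.00/5950.00 = 43.51 mm; ȳ = 288610.00/5950.00 = 48.51 mm.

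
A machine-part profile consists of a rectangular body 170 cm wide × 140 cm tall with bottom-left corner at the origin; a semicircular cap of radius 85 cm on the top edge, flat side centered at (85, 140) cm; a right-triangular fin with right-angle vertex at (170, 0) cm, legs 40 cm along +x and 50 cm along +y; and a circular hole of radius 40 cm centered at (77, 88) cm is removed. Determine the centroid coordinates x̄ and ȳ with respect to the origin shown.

x̄ = 89.45 cm, ȳ = 104.06 cm

rectangular body: A = 170 × 140 = 23800.00, centroid at (85.00, 70.00).
semicircular top: A = ½π·85² = 11349.00, centroid at (85.00, 176.08).
triangular fin: A = ½·40·50 = 1000.00, centroid at (183.33, 16.67).
hole: A = −π·40² = -5026.55, centroid at (77.00, 88.00).
ΣA = 31122.46 cm²
ΣAx̄ = (23800.00)(85.00) + (11349.00)(85.00) + (1000.00)(183.33) + (-5026.55)(77.00) = 2783954.41 cm³
ΣAȳ = (23800.00)(70.00) + (11349.00)(176.08) + (1000.00)(16.67) + (-5026.55)(88.00) = 3238607.57 cm³
x̄ = 2783954.41 / 31122.46 = 89.45 cm
ȳ = 3238607.57 / 31122.46 = 104.06 cm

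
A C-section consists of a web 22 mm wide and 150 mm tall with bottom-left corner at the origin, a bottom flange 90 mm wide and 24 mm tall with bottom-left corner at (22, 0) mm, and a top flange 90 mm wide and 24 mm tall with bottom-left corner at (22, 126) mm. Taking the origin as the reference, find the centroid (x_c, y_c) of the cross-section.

Part | A | x̄ᵢ | ȳᵢ | A·x̄ᵢ | A·ȳᵢ
web | 3300.00 | 11.00 | 75.00 | 36300.00 | 247500.00
bottom flange | 2160.00 | 67.00 | 12.00 | 144720.00 | 25920.00
top flange | 2160.00 | 67.00 | 138.00 | 144720.00 | 298080.00
Σ | 7620.00 |  |  | 325740.00 | 571500.00
x_c = 325740.00 / 7620.00 = 42.75 mm
y_c = 571500.00 / 7620.00 = 75.00 mm

x_c = 42.75 mm, y_c = 75.00 mm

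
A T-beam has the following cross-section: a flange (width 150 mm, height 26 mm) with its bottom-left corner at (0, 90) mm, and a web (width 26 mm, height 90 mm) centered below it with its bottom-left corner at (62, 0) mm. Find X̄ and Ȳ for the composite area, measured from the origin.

Part | A | x̄ᵢ | ȳᵢ | A·x̄ᵢ | A·ȳᵢ
web | 2340.00 | 75.00 | 45.00 | 175500.00 | 105300.00
flange | 3900.00 | 75.00 | 103.00 | 292500.00 | 401700.00
Σ | 6240.00 |  |  | 468000.00 | 507000.00
X̄ = 468000.00 / 6240.00 = 75.00 mm
Ȳ = 507000.00 / 6240.00 = 81.25 mm

X̄ = 75.00 mm, Ȳ = 81.25 mm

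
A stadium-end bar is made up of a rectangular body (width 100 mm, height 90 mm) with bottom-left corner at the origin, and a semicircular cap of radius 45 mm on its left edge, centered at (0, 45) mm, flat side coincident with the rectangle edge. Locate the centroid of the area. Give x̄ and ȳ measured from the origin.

rectangular body: A = 100 × 90 = 9000.00, centroid at (50.00, 45.00).
semicircular end: A = ½π·45² = 3180.86, centroid at (-19.10, 45.00).
ΣA = 12180.86 mm², ΣAx̄ = 389250.00 mm³, ΣAȳ = 548138.82 mm³.
x̄ = 389250.00/12180.86 = 31.96 mm; ȳ = 548138.82/12180.86 = 45.00 mm.

x̄ = 31.96 mm, ȳ = 45.00 mm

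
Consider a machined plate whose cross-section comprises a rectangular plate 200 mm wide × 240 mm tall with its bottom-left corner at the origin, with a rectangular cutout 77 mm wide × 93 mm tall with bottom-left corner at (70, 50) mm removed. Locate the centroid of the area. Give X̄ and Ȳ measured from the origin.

Part | A | x̄ᵢ | ȳᵢ | A·x̄ᵢ | A·ȳᵢ
plate | 48000.00 | 100.00 | 120.00 | 4800000.00 | 5760000.00
hole | -7161.00 | 108.50 | 96.50 | -776968.50 | -691036.50
Σ | 40839.00 |  |  | 4023031.50 | 5068963.50
X̄ = 4023031.50 / 40839.00 = 98.51 mm
Ȳ = 5068963.50 / 40839.00 = 124.12 mm

X̄ = 98.51 mm, Ȳ = 124.12 mm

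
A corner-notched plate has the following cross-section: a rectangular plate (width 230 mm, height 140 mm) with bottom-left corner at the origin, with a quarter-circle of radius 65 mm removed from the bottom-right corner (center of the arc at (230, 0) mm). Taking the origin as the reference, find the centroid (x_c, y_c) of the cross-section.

x_c = 104.96 mm, y_c = 74.87 mm

plate: A = 230 × 140 = 32200.00, centroid at (115.00, 70.00).
removed quarter-circle: A = −¼π·65² = -3318.31, centroid at (202.41, 27.59).
ΣA = 28881.69 mm²
ΣAx_c = (32200.00)(115.00) + (-3318.31)(202.41) = 3031331.00 mm³
ΣAy_c = (32200.00)(70.00) + (-3318.31)(27.59) = 2162458.33 mm³
x_c = 3031331.00 / 28881.69 = 104.96 mm
y_c = 2162458.33 / 28881.69 = 74.87 mm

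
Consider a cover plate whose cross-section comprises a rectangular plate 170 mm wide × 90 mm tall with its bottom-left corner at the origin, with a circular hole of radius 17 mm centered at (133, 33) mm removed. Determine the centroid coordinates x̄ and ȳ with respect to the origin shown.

x̄ = 81.97 mm, ȳ = 45.76 mm

plate: A = 170 × 90 = 15300.00, centroid at (85.00, 45.00).
hole: A = −π·17² = -907.92, centroid at (133.00, 33.00).
ΣA = 14392.08 mm²
ΣAx̄ = (15300.00)(85.00) + (-907.92)(133.00) = 1179746.60 mm³
ΣAȳ = (15300.00)(45.00) + (-907.92)(33.00) = 658538.63 mm³
x̄ = 1179746.60 / 14392.08 = 81.97 mm
ȳ = 658538.63 / 14392.08 = 45.76 mm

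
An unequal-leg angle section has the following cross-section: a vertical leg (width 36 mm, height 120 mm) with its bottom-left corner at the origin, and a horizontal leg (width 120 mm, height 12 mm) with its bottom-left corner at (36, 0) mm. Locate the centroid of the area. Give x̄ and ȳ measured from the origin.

Part | A | x̄ᵢ | ȳᵢ | A·x̄ᵢ | A·ȳᵢ
vertical leg | 4320.00 | 18.00 | 60.00 | 77760.00 | 259200.00
horizontal leg | 1440.00 | 96.00 | 6.00 | 138240.00 | 8640.00
Σ | 5760.00 |  |  | 216000.00 | 267840.00
x̄ = 216000.00 / 5760.00 = 37.50 mm
ȳ = 267840.00 / 5760.00 = 46.50 mm

x̄ = 37.50 mm, ȳ = 46.50 mm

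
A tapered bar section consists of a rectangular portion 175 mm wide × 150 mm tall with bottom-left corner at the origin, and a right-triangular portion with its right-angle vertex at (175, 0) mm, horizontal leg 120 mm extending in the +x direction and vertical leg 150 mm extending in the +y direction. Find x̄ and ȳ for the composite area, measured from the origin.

Part | A | x̄ᵢ | ȳᵢ | A·x̄ᵢ | A·ȳᵢ
rectangular portion | 26250.00 | 87.50 | 75.00 | 2296875.00 | 1968750.00
triangular portion | 9000.00 | 215.00 | 50.00 | 1935000.00 | 450000.00
Σ | 35250.00 |  |  | 4231875.00 | 2418750.00
x̄ = 4231875.00 / 35250.00 = 120.05 mm
ȳ = 2418750.00 / 35250.00 = 68.62 mm

x̄ = 120.05 mm, ȳ = 68.62 mm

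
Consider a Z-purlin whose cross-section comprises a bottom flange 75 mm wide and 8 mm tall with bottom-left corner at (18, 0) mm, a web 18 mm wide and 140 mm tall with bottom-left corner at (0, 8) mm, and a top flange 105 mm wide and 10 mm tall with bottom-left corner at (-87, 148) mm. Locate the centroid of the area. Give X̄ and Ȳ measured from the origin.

X̄ = 4.74 mm, Ȳ = 86.24 mm

bottom flange: A = 75 × 8 = 600.00, centroid at (55.50, 4.00).
web: A = 18 × 140 = 2520.00, centroid at (9.00, 78.00).
top flange: A = 105 × 10 = 1050.00, centroid at (-34.50, 153.00).
ΣA = 4170.00 mm², ΣAX̄ = 19755.00 mm³, ΣAȲ = 359610.00 mm³.
X̄ = 19755.00/4170.00 = 4.74 mm; Ȳ = 359610.00/4170.00 = 86.24 mm.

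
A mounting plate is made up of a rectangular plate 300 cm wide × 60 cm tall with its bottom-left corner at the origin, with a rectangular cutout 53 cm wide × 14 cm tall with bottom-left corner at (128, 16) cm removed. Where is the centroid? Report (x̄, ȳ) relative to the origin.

Part | A | x̄ᵢ | ȳᵢ | A·x̄ᵢ | A·ȳᵢ
plate | 18000.00 | 150.00 | 30.00 | 2700000.00 | 540000.00
hole | -742.00 | 154.50 | 23.00 | -114639.00 | -17066.00
Σ | 17258.00 |  |  | 2585361.00 | 522934.00
x̄ = 2585361.00 / 17258.00 = 149.81 cm
ȳ = 522934.00 / 17258.00 = 30.30 cm

x̄ = 149.81 cm, ȳ = 30.30 cm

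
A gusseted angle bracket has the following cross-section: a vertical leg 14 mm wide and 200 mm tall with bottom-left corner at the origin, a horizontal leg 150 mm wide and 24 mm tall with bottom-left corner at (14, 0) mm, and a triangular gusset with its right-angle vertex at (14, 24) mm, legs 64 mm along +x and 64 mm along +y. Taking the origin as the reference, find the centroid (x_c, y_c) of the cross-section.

x_c = 48.81 mm, y_c = 49.25 mm

vertical leg: A = 14 × 200 = 2800.00, centroid at (7.00, 100.00).
horizontal leg: A = 150 × 24 = 3600.00, centroid at (89.00, 12.00).
gusset: A = ½·64·64 = 2048.00, centroid at (35.33, 45.33).
ΣA = 8448.00 mm², ΣAx_c = 412362.67 mm³, ΣAy_c = 416042.67 mm³.
x_c = 412362.67/8448.00 = 48.81 mm; y_c = 416042.67/8448.00 = 49.25 mm.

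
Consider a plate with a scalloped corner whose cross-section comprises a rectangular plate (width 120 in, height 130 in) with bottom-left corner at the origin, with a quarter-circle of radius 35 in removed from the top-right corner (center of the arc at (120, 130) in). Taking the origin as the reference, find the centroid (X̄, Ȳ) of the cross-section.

plate: A = 120 × 130 = 15600.00, centroid at (60.00, 65.00).
removed quarter-circle: A = −¼π·35² = -962.11, centroid at (105.15, 115.15).
ΣA = 14637.89 in², ΣAX̄ = 834838.14 in³, ΣAȲ = 903217.01 in³.
X̄ = 834838.14/14637.89 = 57.03 in; Ȳ = 903217.01/14637.89 = 61.70 in.

X̄ = 57.03 in, Ȳ = 61.70 in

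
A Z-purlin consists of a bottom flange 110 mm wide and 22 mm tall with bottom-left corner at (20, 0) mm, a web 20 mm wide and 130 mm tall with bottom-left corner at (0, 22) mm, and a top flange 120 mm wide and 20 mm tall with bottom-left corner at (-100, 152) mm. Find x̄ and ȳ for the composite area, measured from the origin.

Part | A | x̄ᵢ | ȳᵢ | A·x̄ᵢ | A·ȳᵢ
bottom flange | 2420.00 | 75.00 | 11.00 | 181500.00 | 26620.00
web | 2600.00 | 10.00 | 87.00 | 26000.00 | 226200.00
top flange | 2400.00 | -40.00 | 162.00 | -96000.00 | 388800.00
Σ | 7420.00 |  |  | 111500.00 | 641620.00
x̄ = 111500.00 / 7420.00 = 15.03 mm
ȳ = 641620.00 / 7420.00 = 86.47 mm

x̄ = 15.03 mm, ȳ = 86.47 mm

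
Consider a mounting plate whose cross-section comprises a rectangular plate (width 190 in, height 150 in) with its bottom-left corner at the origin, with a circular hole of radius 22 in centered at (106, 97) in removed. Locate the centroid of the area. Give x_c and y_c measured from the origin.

x_c = 94.38 in, y_c = 73.76 in

plate: A = 190 × 150 = 28500.00, centroid at (95.00, 75.00).
hole: A = −π·22² = -1520.53, centroid at (106.00, 97.00).
ΣA = 26979.47 in², ΣAx_c = 2546323.73 in³, ΣAy_c = 1990008.51 in³.
x_c = 2546323.73/26979.47 = 94.38 in; y_c = 1990008.51/26979.47 = 73.76 in.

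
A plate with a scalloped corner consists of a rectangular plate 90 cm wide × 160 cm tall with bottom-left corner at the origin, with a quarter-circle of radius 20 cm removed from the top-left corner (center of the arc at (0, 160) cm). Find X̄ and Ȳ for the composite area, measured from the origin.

plate: A = 90 × 160 = 14400.00, centroid at (45.00, 80.00).
removed quarter-circle: A = −¼π·20² = -314.16, centroid at (8.49, 151.51).
ΣA = 14085.84 cm²
ΣAX̄ = (14400.00)(45.00) + (-314.16)(8.49) = 645333.33 cm³
ΣAȲ = (14400.00)(80.00) + (-314.16)(151.51) = 1104401.18 cm³
X̄ = 645333.33 / 14085.84 = 45.81 cm
Ȳ = 1104401.18 / 14085.84 = 78.41 cm

X̄ = 45.81 cm, Ȳ = 78.41 cm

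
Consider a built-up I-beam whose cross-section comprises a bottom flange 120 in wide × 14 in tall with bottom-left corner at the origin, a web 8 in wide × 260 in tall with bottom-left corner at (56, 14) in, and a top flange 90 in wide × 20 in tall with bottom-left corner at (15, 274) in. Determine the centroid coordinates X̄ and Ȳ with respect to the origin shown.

Part | A | x̄ᵢ | ȳᵢ | A·x̄ᵢ | A·ȳᵢ
bottom flange | 1680.00 | 60.00 | 7.00 | 100800.00 | 11760.00
web | 2080.00 | 60.00 | 144.00 | 124800.00 | 299520.00
top flange | 1800.00 | 60.00 | 284.00 | 108000.00 | 511200.00
Σ | 5560.00 |  |  | 333600.00 | 822480.00
X̄ = 333600.00 / 5560.00 = 60.00 in
Ȳ = 822480.00 / 5560.00 = 147.93 in

X̄ = 60.00 in, Ȳ = 147.93 in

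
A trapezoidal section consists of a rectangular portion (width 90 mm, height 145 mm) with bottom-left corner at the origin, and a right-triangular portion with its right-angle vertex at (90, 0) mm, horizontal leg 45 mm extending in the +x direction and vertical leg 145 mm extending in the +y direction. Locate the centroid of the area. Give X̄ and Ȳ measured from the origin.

X̄ = 57.00 mm, Ȳ = 67.67 mm

Part | A | x̄ᵢ | ȳᵢ | A·x̄ᵢ | A·ȳᵢ
rectangular portion | 13050.00 | 45.00 | 72.50 | 587250.00 | 946125.00
triangular portion | 3262.50 | 105.00 | 48.33 | 342562.50 | 157687.50
Σ | 16312.50 |  |  | 929812.50 | 1103812.50
X̄ = 929812.50 / 16312.50 = 57.00 mm
Ȳ = 1103812.50 / 16312.50 = 67.67 mm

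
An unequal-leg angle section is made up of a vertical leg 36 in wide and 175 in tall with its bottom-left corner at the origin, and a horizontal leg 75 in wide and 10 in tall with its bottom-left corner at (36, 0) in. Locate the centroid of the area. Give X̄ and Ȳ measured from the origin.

Part | A | x̄ᵢ | ȳᵢ | A·x̄ᵢ | A·ȳᵢ
vertical leg | 6300.00 | 18.00 | 87.50 | 113400.00 | 551250.00
horizontal leg | 750.00 | 73.50 | 5.00 | 55125.00 | 3750.00
Σ | 7050.00 |  |  | 168525.00 | 555000.00
X̄ = 168525.00 / 7050.00 = 23.90 in
Ȳ = 555000.00 / 7050.00 = 78.72 in

X̄ = 23.90 in, Ȳ = 78.72 in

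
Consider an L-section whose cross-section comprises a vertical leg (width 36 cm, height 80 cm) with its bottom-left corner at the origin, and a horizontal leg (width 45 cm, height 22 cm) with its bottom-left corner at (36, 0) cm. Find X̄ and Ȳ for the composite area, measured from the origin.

Part | A | x̄ᵢ | ȳᵢ | A·x̄ᵢ | A·ȳᵢ
vertical leg | 2880.00 | 18.00 | 40.00 | 51840.00 | 115200.00
horizontal leg | 990.00 | 58.50 | 11.00 | 57915.00 | 10890.00
Σ | 3870.00 |  |  | 109755.00 | 126090.00
X̄ = 109755.00 / 3870.00 = 28.36 cm
Ȳ = 126090.00 / 3870.00 = 32.58 cm

X̄ = 28.36 cm, Ȳ = 32.58 cm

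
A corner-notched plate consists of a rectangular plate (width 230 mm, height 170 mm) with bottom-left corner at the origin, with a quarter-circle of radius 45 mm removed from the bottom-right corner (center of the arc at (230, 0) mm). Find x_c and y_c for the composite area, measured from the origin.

Part | A | x̄ᵢ | ȳᵢ | A·x̄ᵢ | A·ȳᵢ
plate | 39100.00 | 115.00 | 85.00 | 4496500.00 | 3323500.00
removed quarter-circle | -1590.43 | 210.90 | 19.10 | -335424.19 | -30375.00
Σ | 37509.57 |  |  | 4161075.81 | 3293125.00
x_c = 4161075.81 / 37509.57 = 110.93 mm
y_c = 3293125.00 / 37509.57 = 87.79 mm

x_c = 110.93 mm, y_c = 87.79 mm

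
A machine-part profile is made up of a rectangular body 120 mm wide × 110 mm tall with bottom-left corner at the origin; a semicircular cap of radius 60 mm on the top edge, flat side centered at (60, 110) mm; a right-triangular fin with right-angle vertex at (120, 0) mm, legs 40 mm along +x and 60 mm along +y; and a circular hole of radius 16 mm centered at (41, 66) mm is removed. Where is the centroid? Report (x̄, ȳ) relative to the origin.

x̄ = 65.37 mm, ȳ = 76.00 mm

rectangular body: A = 120 × 110 = 13200.00, centroid at (60.00, 55.00).
semicircular top: A = ½π·60² = 5654.87, centroid at (60.00, 135.46).
triangular fin: A = ½·40·60 = 1200.00, centroid at (133.33, 20.00).
hole: A = −π·16² = -804.25, centroid at (41.00, 66.00).
ΣA = 19250.62 mm², ΣAx̄ = 1258317.85 mm³, ΣAȳ = 1462955.00 mm³.
x̄ = 1258317.85/19250.62 = 65.37 mm; ȳ = 1462955.00/19250.62 = 76.00 mm.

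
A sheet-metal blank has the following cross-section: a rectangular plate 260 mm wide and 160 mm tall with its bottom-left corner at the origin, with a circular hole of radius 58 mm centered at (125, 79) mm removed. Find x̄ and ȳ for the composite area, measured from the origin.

x̄ = 131.70 mm, ȳ = 80.34 mm

plate: A = 260 × 160 = 41600.00, centroid at (130.00, 80.00).
hole: A = −π·58² = -10568.32, centroid at (125.00, 79.00).
ΣA = 31031.68 mm²
ΣAx̄ = (41600.00)(130.00) + (-10568.32)(125.00) = 4086960.29 mm³
ΣAȳ = (41600.00)(80.00) + (-10568.32)(79.00) = 2493102.90 mm³
x̄ = 4086960.29 / 31031.68 = 131.70 mm
ȳ = 2493102.90 / 31031.68 = 80.34 mm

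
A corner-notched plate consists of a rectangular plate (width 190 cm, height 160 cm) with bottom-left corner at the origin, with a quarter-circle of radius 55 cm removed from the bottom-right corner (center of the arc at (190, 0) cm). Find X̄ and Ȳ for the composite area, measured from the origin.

X̄ = 88.93 cm, Ȳ = 84.80 cm

plate: A = 190 × 160 = 30400.00, centroid at (95.00, 80.00).
removed quarter-circle: A = −¼π·55² = -2375.83, centroid at (166.66, 23.34).
ΣA = 28024.17 cm², ΣAX̄ = 2492050.74 cm³, ΣAȲ = 2376541.67 cm³.
X̄ = 2492050.74/28024.17 = 88.93 cm; Ȳ = 2376541.67/28024.17 = 84.80 cm.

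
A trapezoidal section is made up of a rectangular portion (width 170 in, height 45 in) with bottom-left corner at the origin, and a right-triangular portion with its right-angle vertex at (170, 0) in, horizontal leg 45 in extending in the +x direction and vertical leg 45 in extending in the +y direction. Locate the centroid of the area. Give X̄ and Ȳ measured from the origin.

rectangular portion: A = 170 × 45 = 7650.00, centroid at (85.00, 22.50).
triangular portion: A = ½·45·45 = 1012.50, centroid at (185.00, 15.00).
ΣA = 8662.50 in²
ΣAX̄ = (7650.00)(85.00) + (1012.50)(185.00) = 837562.50 in³
ΣAȲ = (7650.00)(22.50) + (1012.50)(15.00) = 187312.50 in³
X̄ = 837562.50 / 8662.50 = 96.69 in
Ȳ = 187312.50 / 8662.50 = 21.62 in

X̄ = 96.69 in, Ȳ = 21.62 in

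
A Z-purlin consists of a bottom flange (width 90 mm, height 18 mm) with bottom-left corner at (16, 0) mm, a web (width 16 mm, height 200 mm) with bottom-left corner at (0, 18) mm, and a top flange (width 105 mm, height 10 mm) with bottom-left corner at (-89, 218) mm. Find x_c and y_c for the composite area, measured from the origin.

x_c = 14.67 mm, y_c = 106.70 mm

Part | A | x̄ᵢ | ȳᵢ | A·x̄ᵢ | A·ȳᵢ
bottom flange | 1620.00 | 61.00 | 9.00 | 98820.00 | 14580.00
web | 3200.00 | 8.00 | 118.00 | 25600.00 | 377600.00
top flange | 1050.00 | -36.50 | 223.00 | -38325.00 | 234150.00
Σ | 5870.00 |  |  | 86095.00 | 626330.00
x_c = 86095.00 / 5870.00 = 14.67 mm
y_c = 626330.00 / 5870.00 = 106.70 mm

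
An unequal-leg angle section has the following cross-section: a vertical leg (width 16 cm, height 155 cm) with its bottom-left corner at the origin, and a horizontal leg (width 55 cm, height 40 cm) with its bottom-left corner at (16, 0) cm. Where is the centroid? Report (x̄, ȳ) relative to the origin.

vertical leg: A = 16 × 155 = 2480.00, centroid at (8.00, 77.50).
horizontal leg: A = 55 × 40 = 2200.00, centroid at (43.50, 20.00).
ΣA = 4680.00 cm², ΣAx̄ = 115540.00 cm³, ΣAȳ = 236200.00 cm³.
x̄ = 115540.00/4680.00 = 24.69 cm; ȳ = 236200.00/4680.00 = 50.47 cm.

x̄ = 24.69 cm, ȳ = 50.47 cm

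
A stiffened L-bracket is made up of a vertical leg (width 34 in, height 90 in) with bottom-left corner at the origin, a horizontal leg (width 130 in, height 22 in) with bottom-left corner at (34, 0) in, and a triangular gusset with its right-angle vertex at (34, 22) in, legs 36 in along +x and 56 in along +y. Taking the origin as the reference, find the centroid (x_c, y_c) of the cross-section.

x_c = 55.07 in, y_c = 30.33 in

vertical leg: A = 34 × 90 = 3060.00, centroid at (17.00, 45.00).
horizontal leg: A = 130 × 22 = 2860.00, centroid at (99.00, 11.00).
gusset: A = ½·36·56 = 1008.00, centroid at (46.00, 40.67).
ΣA = 6928.00 in²
ΣAx_c = (3060.00)(17.00) + (2860.00)(99.00) + (1008.00)(46.00) = 381528.00 in³
ΣAy_c = (3060.00)(45.00) + (2860.00)(11.00) + (1008.00)(40.67) = 210152.00 in³
x_c = 381528.00 / 6928.00 = 55.07 in
y_c = 210152.00 / 6928.00 = 30.33 in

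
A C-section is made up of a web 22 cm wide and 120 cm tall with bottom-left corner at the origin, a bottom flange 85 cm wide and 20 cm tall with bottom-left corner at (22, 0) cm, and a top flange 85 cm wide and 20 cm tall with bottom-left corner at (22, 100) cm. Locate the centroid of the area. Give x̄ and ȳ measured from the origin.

web: A = 22 × 120 = 2640.00, centroid at (11.00, 60.00).
bottom flange: A = 85 × 20 = 1700.00, centroid at (64.50, 10.00).
top flange: A = 85 × 20 = 1700.00, centroid at (64.50, 110.00).
ΣA = 6040.00 cm², ΣAx̄ = 248340.00 cm³, ΣAȳ = 362400.00 cm³.
x̄ = 248340.00/6040.00 = 41.12 cm; ȳ = 362400.00/6040.00 = 60.00 cm.

x̄ = 41.12 cm, ȳ = 60.00 cm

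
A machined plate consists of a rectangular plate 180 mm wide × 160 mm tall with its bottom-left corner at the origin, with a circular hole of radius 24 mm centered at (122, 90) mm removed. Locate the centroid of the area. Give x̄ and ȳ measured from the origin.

x̄ = 87.85 mm, ȳ = 79.33 mm

plate: A = 180 × 160 = 28800.00, centroid at (90.00, 80.00).
hole: A = −π·24² = -1809.56, centroid at (122.00, 90.00).
ΣA = 26990.44 mm²
ΣAx̄ = (28800.00)(90.00) + (-1809.56)(122.00) = 2371234.00 mm³
ΣAȳ = (28800.00)(80.00) + (-1809.56)(90.00) = 2141139.84 mm³
x̄ = 2371234.00 / 26990.44 = 87.85 mm
ȳ = 2141139.84 / 26990.44 = 79.33 mm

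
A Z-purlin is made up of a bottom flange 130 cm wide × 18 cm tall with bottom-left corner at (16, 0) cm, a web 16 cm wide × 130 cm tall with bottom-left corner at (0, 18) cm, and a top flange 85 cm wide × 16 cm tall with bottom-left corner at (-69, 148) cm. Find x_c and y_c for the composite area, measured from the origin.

Part | A | x̄ᵢ | ȳᵢ | A·x̄ᵢ | A·ȳᵢ
bottom flange | 2340.00 | 81.00 | 9.00 | 189540.00 | 21060.00
web | 2080.00 | 8.00 | 83.00 | 16640.00 | 172640.00
top flange | 1360.00 | -26.50 | 156.00 | -36040.00 | 212160.00
Σ | 5780.00 |  |  | 170140.00 | 405860.00
x_c = 170140.00 / 5780.00 = 29.44 cm
y_c = 405860.00 / 5780.00 = 70.22 cm

x_c = 29.44 cm, y_c = 70.22 cm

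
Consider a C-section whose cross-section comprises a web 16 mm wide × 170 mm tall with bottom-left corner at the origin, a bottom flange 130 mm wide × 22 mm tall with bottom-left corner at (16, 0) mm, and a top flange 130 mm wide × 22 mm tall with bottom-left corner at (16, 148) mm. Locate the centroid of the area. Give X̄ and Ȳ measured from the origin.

X̄ = 57.47 mm, Ȳ = 85.00 mm

web: A = 16 × 170 = 2720.00, centroid at (8.00, 85.00).
bottom flange: A = 130 × 22 = 2860.00, centroid at (81.00, 11.00).
top flange: A = 130 × 22 = 2860.00, centroid at (81.00, 159.00).
ΣA = 8440.00 mm²
ΣAX̄ = (2720.00)(8.00) + (2860.00)(81.00) + (2860.00)(81.00) = 485080.00 mm³
ΣAȲ = (2720.00)(85.00) + (2860.00)(11.00) + (2860.00)(159.00) = 717400.00 mm³
X̄ = 485080.00 / 8440.00 = 57.47 mm
Ȳ = 717400.00 / 8440.00 = 85.00 mm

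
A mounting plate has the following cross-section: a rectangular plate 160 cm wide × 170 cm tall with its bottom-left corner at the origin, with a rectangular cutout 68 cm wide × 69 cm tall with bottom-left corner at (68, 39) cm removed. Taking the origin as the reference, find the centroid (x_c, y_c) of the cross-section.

x_c = 75.41 cm, y_c = 87.40 cm

Part | A | x̄ᵢ | ȳᵢ | A·x̄ᵢ | A·ȳᵢ
plate | 27200.00 | 80.00 | 85.00 | 2176000.00 | 2312000.00
hole | -4692.00 | 102.00 | 73.50 | -478584.00 | -344862.00
Σ | 22508.00 |  |  | 1697416.00 | 1967138.00
x_c = 1697416.00 / 22508.00 = 75.41 cm
y_c = 1967138.00 / 22508.00 = 87.40 cm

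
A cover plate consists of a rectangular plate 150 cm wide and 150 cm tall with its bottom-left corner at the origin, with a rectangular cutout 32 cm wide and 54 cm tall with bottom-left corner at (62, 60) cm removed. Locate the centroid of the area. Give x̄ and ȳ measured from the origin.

Part | A | x̄ᵢ | ȳᵢ | A·x̄ᵢ | A·ȳᵢ
plate | 22500.00 | 75.00 | 75.00 | 1687500.00 | 1687500.00
hole | -1728.00 | 78.00 | 87.00 | -134784.00 | -150336.00
Σ | 20772.00 |  |  | 1552716.00 | 1537164.00
x̄ = 1552716.00 / 20772.00 = 74.75 cm
ȳ = 1537164.00 / 20772.00 = 74.00 cm

x̄ = 74.75 cm, ȳ = 74.00 cm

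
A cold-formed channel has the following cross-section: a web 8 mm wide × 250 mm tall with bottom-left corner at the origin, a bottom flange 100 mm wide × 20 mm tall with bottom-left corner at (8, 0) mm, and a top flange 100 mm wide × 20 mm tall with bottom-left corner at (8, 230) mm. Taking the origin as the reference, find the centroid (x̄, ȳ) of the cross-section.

x̄ = 40.00 mm, ȳ = 125.00 mm

web: A = 8 × 250 = 2000.00, centroid at (4.00, 125.00).
bottom flange: A = 100 × 20 = 2000.00, centroid at (58.00, 10.00).
top flange: A = 100 × 20 = 2000.00, centroid at (58.00, 240.00).
ΣA = 6000.00 mm²
ΣAx̄ = (2000.00)(4.00) + (2000.00)(58.00) + (2000.00)(58.00) = 240000.00 mm³
ΣAȳ = (2000.00)(125.00) + (2000.00)(10.00) + (2000.00)(240.00) = 750000.00 mm³
x̄ = 240000.00 / 6000.00 = 40.00 mm
ȳ = 750000.00 / 6000.00 = 125.00 mm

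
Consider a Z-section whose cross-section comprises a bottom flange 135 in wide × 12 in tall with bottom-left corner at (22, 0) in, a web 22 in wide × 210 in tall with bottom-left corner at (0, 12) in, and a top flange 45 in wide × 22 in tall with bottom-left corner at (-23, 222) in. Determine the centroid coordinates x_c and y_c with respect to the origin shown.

Part | A | x̄ᵢ | ȳᵢ | A·x̄ᵢ | A·ȳᵢ
bottom flange | 1620.00 | 89.50 | 6.00 | 144990.00 | 9720.00
web | 4620.00 | 11.00 | 117.00 | 50820.00 | 540540.00
top flange | 990.00 | -0.50 | 233.00 | -495.00 | 230670.00
Σ | 7230.00 |  |  | 195315.00 | 780930.00
x_c = 195315.00 / 7230.00 = 27.01 in
y_c = 780930.00 / 7230.00 = 108.01 in

x_c = 27.01 in, y_c = 108.01 in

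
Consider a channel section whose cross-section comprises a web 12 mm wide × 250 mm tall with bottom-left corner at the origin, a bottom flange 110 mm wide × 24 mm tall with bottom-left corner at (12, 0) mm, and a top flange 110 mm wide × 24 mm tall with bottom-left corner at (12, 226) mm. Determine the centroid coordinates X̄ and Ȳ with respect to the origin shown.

web: A = 12 × 250 = 3000.00, centroid at (6.00, 125.00).
bottom flange: A = 110 × 24 = 2640.00, centroid at (67.00, 12.00).
top flange: A = 110 × 24 = 2640.00, centroid at (67.00, 238.00).
ΣA = 8280.00 mm²
ΣAX̄ = (3000.00)(6.00) + (2640.00)(67.00) + (2640.00)(67.00) = 371760.00 mm³
ΣAȲ = (3000.00)(125.00) + (2640.00)(12.00) + (2640.00)(238.00) = 1035000.00 mm³
X̄ = 371760.00 / 8280.00 = 44.90 mm
Ȳ = 1035000.00 / 8280.00 = 125.00 mm

X̄ = 44.90 mm, Ȳ = 125.00 mm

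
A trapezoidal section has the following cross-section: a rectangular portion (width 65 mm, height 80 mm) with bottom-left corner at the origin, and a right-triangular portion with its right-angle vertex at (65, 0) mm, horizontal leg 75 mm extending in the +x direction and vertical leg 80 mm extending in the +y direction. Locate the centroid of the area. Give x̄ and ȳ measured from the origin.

x̄ = 53.54 mm, ȳ = 35.12 mm

rectangular portion: A = 65 × 80 = 5200.00, centroid at (32.50, 40.00).
triangular portion: A = ½·75·80 = 3000.00, centroid at (90.00, 26.67).
ΣA = 8200.00 mm²
ΣAx̄ = (5200.00)(32.50) + (3000.00)(90.00) = 439000.00 mm³
ΣAȳ = (5200.00)(40.00) + (3000.00)(26.67) = 288000.00 mm³
x̄ = 439000.00 / 8200.00 = 53.54 mm
ȳ = 288000.00 / 8200.00 = 35.12 mm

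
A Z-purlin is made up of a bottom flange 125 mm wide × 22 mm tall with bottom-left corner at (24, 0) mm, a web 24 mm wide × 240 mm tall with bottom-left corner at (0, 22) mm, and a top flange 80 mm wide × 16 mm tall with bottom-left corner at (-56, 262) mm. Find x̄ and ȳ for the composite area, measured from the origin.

x̄ = 29.27 mm, ȳ = 121.94 mm

Part | A | x̄ᵢ | ȳᵢ | A·x̄ᵢ | A·ȳᵢ
bottom flange | 2750.00 | 86.50 | 11.00 | 237875.00 | 30250.00
web | 5760.00 | 12.00 | 142.00 | 69120.00 | 817920.00
top flange | 1280.00 | -16.00 | 270.00 | -20480.00 | 345600.00
Σ | 9790.00 |  |  | 286515.00 | 1193770.00
x̄ = 286515.00 / 9790.00 = 29.27 mm
ȳ = 1193770.00 / 9790.00 = 121.94 mm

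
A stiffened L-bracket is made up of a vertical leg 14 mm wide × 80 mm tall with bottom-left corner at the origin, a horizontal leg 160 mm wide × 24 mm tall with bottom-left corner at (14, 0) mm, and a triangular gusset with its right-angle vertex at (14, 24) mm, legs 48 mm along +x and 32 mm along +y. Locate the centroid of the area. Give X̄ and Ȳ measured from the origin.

Part | A | x̄ᵢ | ȳᵢ | A·x̄ᵢ | A·ȳᵢ
vertical leg | 1120.00 | 7.00 | 40.00 | 7840.00 | 44800.00
horizontal leg | 3840.00 | 94.00 | 12.00 | 360960.00 | 46080.00
gusset | 768.00 | 30.00 | 34.67 | 23040.00 | 26624.00
Σ | 5728.00 |  |  | 391840.00 | 117504.00
X̄ = 391840.00 / 5728.00 = 68.41 mm
Ȳ = 117504.00 / 5728.00 = 20.51 mm

X̄ = 68.41 mm, Ȳ = 20.51 mm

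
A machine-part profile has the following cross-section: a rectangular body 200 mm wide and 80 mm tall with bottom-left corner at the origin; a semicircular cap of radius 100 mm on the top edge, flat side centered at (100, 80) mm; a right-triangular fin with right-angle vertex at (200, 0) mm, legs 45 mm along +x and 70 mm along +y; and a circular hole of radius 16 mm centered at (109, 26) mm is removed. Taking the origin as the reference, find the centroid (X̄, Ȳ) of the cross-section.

Part | A | x̄ᵢ | ȳᵢ | A·x̄ᵢ | A·ȳᵢ
rectangular body | 16000.00 | 100.00 | 40.00 | 1600000.00 | 640000.00
semicircular top | 15707.96 | 100.00 | 122.44 | 1570796.33 | 1923303.73
triangular fin | 1575.00 | 215.00 | 23.33 | 338625.00 | 36750.00
hole | -804.25 | 109.00 | 26.00 | -87663.00 | -20910.44
Σ | 32478.72 |  |  | 3421758.33 | 2579143.29
X̄ = 3421758.33 / 32478.72 = 105.35 mm
Ȳ = 2579143.29 / 32478.72 = 79.41 mm

X̄ = 105.35 mm, Ȳ = 79.41 mm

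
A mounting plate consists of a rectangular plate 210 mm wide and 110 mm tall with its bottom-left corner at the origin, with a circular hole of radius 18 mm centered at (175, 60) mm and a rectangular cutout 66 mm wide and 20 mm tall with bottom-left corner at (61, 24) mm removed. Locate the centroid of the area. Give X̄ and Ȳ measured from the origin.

Part | A | x̄ᵢ | ȳᵢ | A·x̄ᵢ | A·ȳᵢ
plate | 23100.00 | 105.00 | 55.00 | 2425500.00 | 1270500.00
hole 1 | -1017.88 | 175.00 | 60.00 | -178128.30 | -61072.56
hole 2 | -1320.00 | 94.00 | 34.00 | -124080.00 | -44880.00
Σ | 20762.12 |  |  | 2123291.70 | 1164547.44
X̄ = 2123291.70 / 20762.12 = 102.27 mm
Ȳ = 1164547.44 / 20762.12 = 56.09 mm

X̄ = 102.27 mm, Ȳ = 56.09 mm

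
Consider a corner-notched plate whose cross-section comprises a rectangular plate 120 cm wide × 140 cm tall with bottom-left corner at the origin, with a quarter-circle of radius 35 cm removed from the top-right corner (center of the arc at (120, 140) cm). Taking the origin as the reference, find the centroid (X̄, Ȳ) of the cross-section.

X̄ = 57.26 cm, Ȳ = 66.65 cm

plate: A = 120 × 140 = 16800.00, centroid at (60.00, 70.00).
removed quarter-circle: A = −¼π·35² = -962.11, centroid at (105.15, 125.15).
ΣA = 15837.89 cm², ΣAX̄ = 906838.14 cm³, ΣAȲ = 1055595.88 cm³.
X̄ = 906838.14/15837.89 = 57.26 cm; Ȳ = 1055595.88/15837.89 = 66.65 cm.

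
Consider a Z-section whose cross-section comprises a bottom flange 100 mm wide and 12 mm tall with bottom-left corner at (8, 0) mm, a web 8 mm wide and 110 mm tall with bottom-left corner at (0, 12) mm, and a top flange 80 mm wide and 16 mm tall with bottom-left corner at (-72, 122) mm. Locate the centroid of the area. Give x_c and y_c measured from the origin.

Part | A | x̄ᵢ | ȳᵢ | A·x̄ᵢ | A·ȳᵢ
bottom flange | 1200.00 | 58.00 | 6.00 | 69600.00 | 7200.00
web | 880.00 | 4.00 | 67.00 | 3520.00 | 58960.00
top flange | 1280.00 | -32.00 | 130.00 | -40960.00 | 166400.00
Σ | 3360.00 |  |  | 32160.00 | 232560.00
x_c = 32160.00 / 3360.00 = 9.57 mm
y_c = 232560.00 / 3360.00 = 69.21 mm

x_c = 9.57 mm, y_c = 69.21 mm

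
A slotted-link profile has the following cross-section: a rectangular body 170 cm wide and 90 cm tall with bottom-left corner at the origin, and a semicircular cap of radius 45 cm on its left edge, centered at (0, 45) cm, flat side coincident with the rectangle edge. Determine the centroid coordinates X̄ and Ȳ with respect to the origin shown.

X̄ = 67.08 cm, Ȳ = 45.00 cm

Part | A | x̄ᵢ | ȳᵢ | A·x̄ᵢ | A·ȳᵢ
rectangular body | 15300.00 | 85.00 | 45.00 | 1300500.00 | 688500.00
semicircular end | 3180.86 | -19.10 | 45.00 | -60750.00 | 143138.82
Σ | 18480.86 |  |  | 1239750.00 | 831638.82
X̄ = 1239750.00 / 18480.86 = 67.08 cm
Ȳ = 831638.82 / 18480.86 = 45.00 cm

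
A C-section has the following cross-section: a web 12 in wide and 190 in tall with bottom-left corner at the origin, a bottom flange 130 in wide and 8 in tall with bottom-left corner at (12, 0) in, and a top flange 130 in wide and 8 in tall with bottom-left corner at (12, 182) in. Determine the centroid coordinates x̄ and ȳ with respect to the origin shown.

web: A = 12 × 190 = 2280.00, centroid at (6.00, 95.00).
bottom flange: A = 130 × 8 = 1040.00, centroid at (77.00, 4.00).
top flange: A = 130 × 8 = 1040.00, centroid at (77.00, 186.00).
ΣA = 4360.00 in², ΣAx̄ = 173840.00 in³, ΣAȳ = 414200.00 in³.
x̄ = 173840.00/4360.00 = 39.87 in; ȳ = 414200.00/4360.00 = 95.00 in.

x̄ = 39.87 in, ȳ = 95.00 in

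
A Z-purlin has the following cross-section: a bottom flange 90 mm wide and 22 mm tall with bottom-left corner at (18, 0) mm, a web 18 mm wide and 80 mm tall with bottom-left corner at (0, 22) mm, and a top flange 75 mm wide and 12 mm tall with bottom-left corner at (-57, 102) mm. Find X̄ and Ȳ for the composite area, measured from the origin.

Part | A | x̄ᵢ | ȳᵢ | A·x̄ᵢ | A·ȳᵢ
bottom flange | 1980.00 | 63.00 | 11.00 | 124740.00 | 21780.00
web | 1440.00 | 9.00 | 62.00 | 12960.00 | 89280.00
top flange | 900.00 | -19.50 | 108.00 | -17550.00 | 97200.00
Σ | 4320.00 |  |  | 120150.00 | 208260.00
X̄ = 120150.00 / 4320.00 = 27.81 mm
Ȳ = 208260.00 / 4320.00 = 48.21 mm

X̄ = 27.81 mm, Ȳ = 48.21 mm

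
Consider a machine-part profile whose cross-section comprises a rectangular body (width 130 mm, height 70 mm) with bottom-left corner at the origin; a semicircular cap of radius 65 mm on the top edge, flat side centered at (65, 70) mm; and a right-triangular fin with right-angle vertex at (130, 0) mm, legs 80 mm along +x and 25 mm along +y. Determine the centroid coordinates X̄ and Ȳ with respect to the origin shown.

X̄ = 70.48 mm, Ȳ = 58.22 mm

Part | A | x̄ᵢ | ȳᵢ | A·x̄ᵢ | A·ȳᵢ
rectangular body | 9100.00 | 65.00 | 35.00 | 591500.00 | 318500.00
semicircular top | 6636.61 | 65.00 | 97.59 | 431379.94 | 647646.35
triangular fin | 1000.00 | 156.67 | 8.33 | 156666.67 | 8333.33
Σ | 16736.61 |  |  | 1179546.61 | 974479.68
X̄ = 1179546.61 / 16736.61 = 70.48 mm
Ȳ = 974479.68 / 16736.61 = 58.22 mm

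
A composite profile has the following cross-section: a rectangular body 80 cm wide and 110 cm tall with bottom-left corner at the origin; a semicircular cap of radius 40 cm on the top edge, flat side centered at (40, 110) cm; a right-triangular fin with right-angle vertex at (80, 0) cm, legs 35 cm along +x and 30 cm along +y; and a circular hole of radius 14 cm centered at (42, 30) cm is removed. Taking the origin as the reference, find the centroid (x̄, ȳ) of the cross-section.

rectangular body: A = 80 × 110 = 8800.00, centroid at (40.00, 55.00).
semicircular top: A = ½π·40² = 2513.27, centroid at (40.00, 126.98).
triangular fin: A = ½·35·30 = 525.00, centroid at (91.67, 10.00).
hole: A = −π·14² = -615.75, centroid at (42.00, 30.00).
ΣA = 11222.52 cm²
ΣAx̄ = (8800.00)(40.00) + (2513.27)(40.00) + (525.00)(91.67) + (-615.75)(42.00) = 474794.37 cm³
ΣAȳ = (8800.00)(55.00) + (2513.27)(126.98) + (525.00)(10.00) + (-615.75)(30.00) = 789904.26 cm³
x̄ = 474794.37 / 11222.52 = 42.31 cm
ȳ = 789904.26 / 11222.52 = 70.39 cm

x̄ = 42.31 cm, ȳ = 70.39 cm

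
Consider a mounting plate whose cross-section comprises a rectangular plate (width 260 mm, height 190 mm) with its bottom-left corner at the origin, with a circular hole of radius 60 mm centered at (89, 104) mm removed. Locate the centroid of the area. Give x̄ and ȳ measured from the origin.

x̄ = 142.17 mm, ȳ = 92.33 mm

plate: A = 260 × 190 = 49400.00, centroid at (130.00, 95.00).
hole: A = −π·60² = -11309.73, centroid at (89.00, 104.00).
ΣA = 38090.27 mm²
ΣAx̄ = (49400.00)(130.00) + (-11309.73)(89.00) = 5415433.71 mm³
ΣAȳ = (49400.00)(95.00) + (-11309.73)(104.00) = 3516787.71 mm³
x̄ = 5415433.71 / 38090.27 = 142.17 mm
ȳ = 3516787.71 / 38090.27 = 92.33 mm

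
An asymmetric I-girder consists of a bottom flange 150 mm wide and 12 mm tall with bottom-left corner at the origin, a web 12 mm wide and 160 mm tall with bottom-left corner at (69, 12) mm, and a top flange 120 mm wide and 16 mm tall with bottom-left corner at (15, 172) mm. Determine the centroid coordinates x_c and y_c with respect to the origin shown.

x_c = 75.00 mm, y_c = 94.51 mm

Part | A | x̄ᵢ | ȳᵢ | A·x̄ᵢ | A·ȳᵢ
bottom flange | 1800.00 | 75.00 | 6.00 | 135000.00 | 10800.00
web | 1920.00 | 75.00 | 92.00 | 144000.00 | 176640.00
top flange | 1920.00 | 75.00 | 180.00 | 144000.00 | 345600.00
Σ | 5640.00 |  |  | 423000.00 | 533040.00
x_c = 423000.00 / 5640.00 = 75.00 mm
y_c = 533040.00 / 5640.00 = 94.51 mm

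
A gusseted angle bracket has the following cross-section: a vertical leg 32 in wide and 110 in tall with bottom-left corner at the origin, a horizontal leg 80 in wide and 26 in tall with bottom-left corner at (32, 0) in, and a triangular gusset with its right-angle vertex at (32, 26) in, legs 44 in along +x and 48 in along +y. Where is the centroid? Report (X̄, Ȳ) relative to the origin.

X̄ = 38.37 in, Ȳ = 39.81 in

Part | A | x̄ᵢ | ȳᵢ | A·x̄ᵢ | A·ȳᵢ
vertical leg | 3520.00 | 16.00 | 55.00 | 56320.00 | 193600.00
horizontal leg | 2080.00 | 72.00 | 13.00 | 149760.00 | 27040.00
gusset | 1056.00 | 46.67 | 42.00 | 49280.00 | 44352.00
Σ | 6656.00 |  |  | 255360.00 | 264992.00
X̄ = 255360.00 / 6656.00 = 38.37 in
Ȳ = 264992.00 / 6656.00 = 39.81 in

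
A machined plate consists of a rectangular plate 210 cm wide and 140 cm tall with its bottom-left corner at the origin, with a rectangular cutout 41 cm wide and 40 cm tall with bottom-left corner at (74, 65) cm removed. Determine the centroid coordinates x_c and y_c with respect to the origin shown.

plate: A = 210 × 140 = 29400.00, centroid at (105.00, 70.00).
hole: A = −(41 × 40) = -1640.00, centroid at (94.50, 85.00).
ΣA = 27760.00 cm², ΣAx_c = 2932020.00 cm³, ΣAy_c = 1918600.00 cm³.
x_c = 2932020.00/27760.00 = 105.62 cm; y_c = 1918600.00/27760.00 = 69.11 cm.

x_c = 105.62 cm, y_c = 69.11 cm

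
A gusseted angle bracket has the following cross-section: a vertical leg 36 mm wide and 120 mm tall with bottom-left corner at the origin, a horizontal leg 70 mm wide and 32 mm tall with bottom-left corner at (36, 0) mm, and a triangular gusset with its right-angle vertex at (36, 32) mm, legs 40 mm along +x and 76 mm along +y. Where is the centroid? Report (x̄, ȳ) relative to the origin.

x̄ = 38.59 mm, ȳ = 47.30 mm

vertical leg: A = 36 × 120 = 4320.00, centroid at (18.00, 60.00).
horizontal leg: A = 70 × 32 = 2240.00, centroid at (71.00, 16.00).
gusset: A = ½·40·76 = 1520.00, centroid at (49.33, 57.33).
ΣA = 8080.00 mm², ΣAx̄ = 311786.67 mm³, ΣAȳ = 382186.67 mm³.
x̄ = 311786.67/8080.00 = 38.59 mm; ȳ = 382186.67/8080.00 = 47.30 mm.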